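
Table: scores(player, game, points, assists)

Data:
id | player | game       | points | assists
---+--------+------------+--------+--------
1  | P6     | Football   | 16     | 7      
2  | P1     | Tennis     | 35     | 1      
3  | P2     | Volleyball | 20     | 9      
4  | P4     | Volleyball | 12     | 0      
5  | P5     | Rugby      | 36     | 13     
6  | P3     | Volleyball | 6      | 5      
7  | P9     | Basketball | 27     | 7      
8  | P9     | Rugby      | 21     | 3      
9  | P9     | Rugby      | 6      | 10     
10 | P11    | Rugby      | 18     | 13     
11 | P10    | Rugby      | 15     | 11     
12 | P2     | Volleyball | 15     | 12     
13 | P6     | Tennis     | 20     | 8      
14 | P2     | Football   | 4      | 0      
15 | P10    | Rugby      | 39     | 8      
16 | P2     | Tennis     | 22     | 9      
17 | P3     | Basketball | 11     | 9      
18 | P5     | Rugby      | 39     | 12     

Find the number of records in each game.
SELECT game, COUNT(*) as count
FROM scores
GROUP BY game

Result:
  Basketball: 2
  Football: 2
  Rugby: 7
  Tennis: 3
  Volleyball: 4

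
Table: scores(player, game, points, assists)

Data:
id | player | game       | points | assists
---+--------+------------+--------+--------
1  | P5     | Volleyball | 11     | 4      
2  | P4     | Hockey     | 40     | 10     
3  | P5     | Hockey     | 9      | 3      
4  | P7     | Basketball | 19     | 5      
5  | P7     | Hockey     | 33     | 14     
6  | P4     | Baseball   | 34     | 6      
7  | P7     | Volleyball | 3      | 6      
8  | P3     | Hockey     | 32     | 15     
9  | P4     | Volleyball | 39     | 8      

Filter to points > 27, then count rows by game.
SELECT game, COUNT(*)
FROM scores
WHERE points > 27
GROUP BY game

Note: WHERE filters rows before grouping.

Result:
  Baseball: 1
  Hockey: 3
  Volleyball: 1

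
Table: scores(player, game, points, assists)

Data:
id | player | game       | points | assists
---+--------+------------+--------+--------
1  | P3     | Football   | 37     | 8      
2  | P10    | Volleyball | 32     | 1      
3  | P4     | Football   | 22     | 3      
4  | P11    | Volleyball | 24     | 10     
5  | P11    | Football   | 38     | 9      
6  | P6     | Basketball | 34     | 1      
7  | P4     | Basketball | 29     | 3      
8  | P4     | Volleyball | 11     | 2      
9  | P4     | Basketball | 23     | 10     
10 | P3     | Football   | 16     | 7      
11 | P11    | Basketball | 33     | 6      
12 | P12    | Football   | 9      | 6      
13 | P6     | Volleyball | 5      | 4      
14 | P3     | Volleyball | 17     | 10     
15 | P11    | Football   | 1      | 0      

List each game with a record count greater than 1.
SELECT game, COUNT(*) as cnt
FROM scores
GROUP BY game
HAVING COUNT(*) > 1

Result:
  Basketball: 4
  Football: 6
  Volleyball: 5

Note: HAVING filters groups after aggregation, WHERE filters rows before.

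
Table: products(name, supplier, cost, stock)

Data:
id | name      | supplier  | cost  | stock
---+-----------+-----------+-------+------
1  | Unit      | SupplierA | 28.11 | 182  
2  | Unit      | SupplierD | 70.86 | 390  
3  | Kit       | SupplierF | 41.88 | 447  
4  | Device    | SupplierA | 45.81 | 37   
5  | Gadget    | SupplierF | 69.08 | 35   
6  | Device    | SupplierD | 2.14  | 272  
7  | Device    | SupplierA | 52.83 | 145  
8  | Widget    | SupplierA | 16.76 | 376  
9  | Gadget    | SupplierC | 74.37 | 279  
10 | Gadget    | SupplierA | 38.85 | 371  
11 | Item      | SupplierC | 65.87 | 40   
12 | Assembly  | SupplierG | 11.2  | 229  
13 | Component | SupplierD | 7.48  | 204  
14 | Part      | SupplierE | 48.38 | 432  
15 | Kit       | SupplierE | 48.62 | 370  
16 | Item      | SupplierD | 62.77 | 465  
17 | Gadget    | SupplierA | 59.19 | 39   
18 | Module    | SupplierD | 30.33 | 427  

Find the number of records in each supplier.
SELECT supplier, COUNT(*) as count
FROM products
GROUP BY supplier

Result:
  SupplierA: 6
  SupplierC: 2
  SupplierD: 5
  SupplierE: 2
  SupplierF: 2
  SupplierG: 1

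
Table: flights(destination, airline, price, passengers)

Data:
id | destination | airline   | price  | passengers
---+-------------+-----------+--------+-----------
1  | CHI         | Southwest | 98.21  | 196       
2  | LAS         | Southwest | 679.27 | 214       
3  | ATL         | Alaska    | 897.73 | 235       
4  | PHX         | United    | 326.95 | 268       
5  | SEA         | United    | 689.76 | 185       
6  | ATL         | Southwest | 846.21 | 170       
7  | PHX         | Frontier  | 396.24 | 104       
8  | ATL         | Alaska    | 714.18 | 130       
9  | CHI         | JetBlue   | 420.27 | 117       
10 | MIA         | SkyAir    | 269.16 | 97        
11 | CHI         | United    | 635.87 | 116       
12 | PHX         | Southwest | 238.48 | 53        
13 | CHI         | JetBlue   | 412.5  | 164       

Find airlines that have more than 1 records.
SELECT airline, COUNT(*) as cnt
FROM flights
GROUP BY airline
HAVING COUNT(*) > 1

Result:
  Alaska: 2
  JetBlue: 2
  Southwest: 4
  United: 3

Note: HAVING filters groups after aggregation, WHERE filters rows before.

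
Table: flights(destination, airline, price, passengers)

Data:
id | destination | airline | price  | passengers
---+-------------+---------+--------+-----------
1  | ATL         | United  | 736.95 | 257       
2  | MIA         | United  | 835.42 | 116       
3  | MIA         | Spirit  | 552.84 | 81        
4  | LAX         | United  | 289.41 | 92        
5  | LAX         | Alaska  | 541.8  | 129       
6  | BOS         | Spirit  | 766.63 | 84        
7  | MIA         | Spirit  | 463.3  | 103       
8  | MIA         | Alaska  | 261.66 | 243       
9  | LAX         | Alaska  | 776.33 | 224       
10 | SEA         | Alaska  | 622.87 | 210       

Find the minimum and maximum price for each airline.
SELECT airline, MIN(price), MAX(price)
FROM flights
GROUP BY airline

Result:
  Alaska: min=261.66, max=776.33
  Spirit: min=463.30, max=766.63
  United: min=289.41, max=835.42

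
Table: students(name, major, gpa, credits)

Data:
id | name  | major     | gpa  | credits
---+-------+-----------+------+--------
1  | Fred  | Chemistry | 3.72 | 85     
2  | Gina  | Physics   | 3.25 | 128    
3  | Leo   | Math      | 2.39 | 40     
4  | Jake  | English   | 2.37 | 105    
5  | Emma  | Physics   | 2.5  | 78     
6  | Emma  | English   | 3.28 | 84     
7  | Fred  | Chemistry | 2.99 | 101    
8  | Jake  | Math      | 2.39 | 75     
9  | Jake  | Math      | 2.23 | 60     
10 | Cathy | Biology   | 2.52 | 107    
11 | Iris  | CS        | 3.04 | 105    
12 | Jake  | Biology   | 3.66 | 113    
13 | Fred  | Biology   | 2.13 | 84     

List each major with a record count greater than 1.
SELECT major, COUNT(*) as cnt
FROM students
GROUP BY major
HAVING COUNT(*) > 1

Result:
  Biology: 3
  Chemistry: 2
  English: 2
  Math: 3
  Physics: 2

Note: HAVING filters groups after aggregation, WHERE filters rows before.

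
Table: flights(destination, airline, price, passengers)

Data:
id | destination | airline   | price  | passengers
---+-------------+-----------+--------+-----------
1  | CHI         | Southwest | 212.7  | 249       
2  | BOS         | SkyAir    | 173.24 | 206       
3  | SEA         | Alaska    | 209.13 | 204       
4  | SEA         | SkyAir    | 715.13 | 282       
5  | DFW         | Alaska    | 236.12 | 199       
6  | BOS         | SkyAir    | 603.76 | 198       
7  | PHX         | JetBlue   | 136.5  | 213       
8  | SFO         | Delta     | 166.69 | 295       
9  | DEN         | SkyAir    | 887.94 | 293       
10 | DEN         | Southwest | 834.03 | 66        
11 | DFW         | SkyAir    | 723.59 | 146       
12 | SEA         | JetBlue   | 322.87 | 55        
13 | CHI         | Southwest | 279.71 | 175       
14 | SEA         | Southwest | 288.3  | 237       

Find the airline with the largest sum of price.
SELECT airline, SUM(price) as val
FROM flights
GROUP BY airline
ORDER BY val DESC
LIMIT 1

Result: SkyAir with sum(price) = 3103.66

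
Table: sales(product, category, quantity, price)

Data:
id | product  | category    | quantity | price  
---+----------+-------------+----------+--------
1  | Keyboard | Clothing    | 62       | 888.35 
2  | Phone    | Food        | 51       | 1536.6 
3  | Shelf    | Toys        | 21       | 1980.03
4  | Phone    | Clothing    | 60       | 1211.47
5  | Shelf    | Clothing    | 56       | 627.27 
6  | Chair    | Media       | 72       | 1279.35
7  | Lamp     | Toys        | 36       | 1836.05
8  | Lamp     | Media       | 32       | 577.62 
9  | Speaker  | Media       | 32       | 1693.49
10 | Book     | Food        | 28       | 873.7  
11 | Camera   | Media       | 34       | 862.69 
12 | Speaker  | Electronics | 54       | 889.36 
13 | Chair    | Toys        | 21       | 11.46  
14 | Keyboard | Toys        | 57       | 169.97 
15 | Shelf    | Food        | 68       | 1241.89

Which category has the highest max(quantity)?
SELECT category, MAX(quantity) as val
FROM sales
GROUP BY category
ORDER BY val DESC
LIMIT 1

Result: Media with max(quantity) = 72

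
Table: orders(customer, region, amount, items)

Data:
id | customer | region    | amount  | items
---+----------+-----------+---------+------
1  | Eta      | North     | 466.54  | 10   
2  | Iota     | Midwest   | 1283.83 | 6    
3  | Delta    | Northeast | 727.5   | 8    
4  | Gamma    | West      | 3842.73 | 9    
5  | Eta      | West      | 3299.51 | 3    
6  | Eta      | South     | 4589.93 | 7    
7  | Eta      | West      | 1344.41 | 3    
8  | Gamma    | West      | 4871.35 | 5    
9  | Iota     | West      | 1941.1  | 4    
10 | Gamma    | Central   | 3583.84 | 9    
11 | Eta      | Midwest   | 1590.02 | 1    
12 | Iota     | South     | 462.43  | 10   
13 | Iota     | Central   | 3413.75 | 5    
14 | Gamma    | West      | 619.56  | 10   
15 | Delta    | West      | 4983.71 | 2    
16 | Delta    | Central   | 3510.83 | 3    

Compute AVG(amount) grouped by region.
SELECT region, AVG(amount) as result
FROM orders
GROUP BY region

Result:
  Central: 3502.81
  Midwest: 1436.93
  North: 466.54
  Northeast: 727.50
  South: 2526.18
  West: 2986.05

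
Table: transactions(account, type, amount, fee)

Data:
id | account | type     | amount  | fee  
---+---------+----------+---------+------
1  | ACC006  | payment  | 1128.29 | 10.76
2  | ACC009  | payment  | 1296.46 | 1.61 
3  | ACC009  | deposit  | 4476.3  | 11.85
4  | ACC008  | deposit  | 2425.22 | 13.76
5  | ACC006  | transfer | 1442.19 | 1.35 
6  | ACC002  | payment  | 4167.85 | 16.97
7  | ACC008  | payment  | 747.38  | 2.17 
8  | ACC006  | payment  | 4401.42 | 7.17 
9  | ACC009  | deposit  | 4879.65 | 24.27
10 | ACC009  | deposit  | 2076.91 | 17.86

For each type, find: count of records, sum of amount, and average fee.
SELECT type,
       COUNT(*) as cnt,
       SUM(amount) as total_amount,
       AVG(fee) as avg_fee
FROM transactions
GROUP BY type

Result:
  deposit: 4 records, 13858.08 total amount, 16.94 avg fee
  payment: 5 records, 11741.40 total amount, 7.74 avg fee
  transfer: 1 records, 1442.19 total amount, 1.35 avg fee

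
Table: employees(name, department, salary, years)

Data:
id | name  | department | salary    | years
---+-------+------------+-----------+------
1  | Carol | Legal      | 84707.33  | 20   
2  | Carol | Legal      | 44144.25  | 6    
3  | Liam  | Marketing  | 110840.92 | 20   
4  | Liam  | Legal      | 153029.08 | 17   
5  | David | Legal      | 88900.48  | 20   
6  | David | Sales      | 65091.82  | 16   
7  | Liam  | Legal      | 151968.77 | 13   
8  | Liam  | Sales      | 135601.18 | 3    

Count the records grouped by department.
SELECT department, COUNT(*) as count
FROM employees
GROUP BY department

Result:
  Legal: 5
  Marketing: 1
  Sales: 2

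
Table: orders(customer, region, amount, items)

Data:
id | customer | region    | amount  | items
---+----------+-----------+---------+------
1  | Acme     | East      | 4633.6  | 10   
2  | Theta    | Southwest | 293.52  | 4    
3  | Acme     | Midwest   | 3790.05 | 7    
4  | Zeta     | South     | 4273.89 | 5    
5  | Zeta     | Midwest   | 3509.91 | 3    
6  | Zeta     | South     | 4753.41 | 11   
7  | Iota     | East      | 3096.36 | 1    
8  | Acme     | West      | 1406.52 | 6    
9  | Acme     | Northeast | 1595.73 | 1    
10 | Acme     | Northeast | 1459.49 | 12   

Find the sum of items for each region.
SELECT region, SUM(items) as result
FROM orders
GROUP BY region

Result:
  East: 11
  Midwest: 10
  Northeast: 13
  South: 16
  Southwest: 4
  West: 6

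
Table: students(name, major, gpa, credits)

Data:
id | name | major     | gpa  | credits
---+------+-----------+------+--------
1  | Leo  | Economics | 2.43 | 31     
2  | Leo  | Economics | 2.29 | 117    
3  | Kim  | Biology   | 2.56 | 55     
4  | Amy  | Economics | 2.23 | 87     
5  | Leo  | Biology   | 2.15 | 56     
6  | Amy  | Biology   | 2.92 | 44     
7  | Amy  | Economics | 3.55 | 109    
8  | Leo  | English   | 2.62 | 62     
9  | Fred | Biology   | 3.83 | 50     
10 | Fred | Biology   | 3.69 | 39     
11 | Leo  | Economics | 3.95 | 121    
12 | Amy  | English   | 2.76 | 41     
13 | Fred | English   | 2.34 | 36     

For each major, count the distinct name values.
SELECT major, COUNT(DISTINCT name)
FROM students
GROUP BY major

Result:
  Biology: 4 distinct
  Economics: 2 distinct
  English: 3 distinct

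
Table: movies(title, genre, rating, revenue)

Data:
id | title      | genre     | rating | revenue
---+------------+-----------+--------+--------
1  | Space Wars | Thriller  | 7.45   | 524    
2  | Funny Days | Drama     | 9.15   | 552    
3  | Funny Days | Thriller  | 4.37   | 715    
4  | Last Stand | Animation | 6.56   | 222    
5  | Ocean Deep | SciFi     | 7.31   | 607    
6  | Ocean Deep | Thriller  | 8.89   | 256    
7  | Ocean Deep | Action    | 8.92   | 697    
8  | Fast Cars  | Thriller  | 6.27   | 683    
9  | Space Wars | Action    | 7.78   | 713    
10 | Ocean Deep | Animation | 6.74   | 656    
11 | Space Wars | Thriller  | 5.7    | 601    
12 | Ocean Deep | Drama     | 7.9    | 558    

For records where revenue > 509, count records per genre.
SELECT genre, COUNT(*)
FROM movies
WHERE revenue > 509
GROUP BY genre

Note: WHERE filters rows before grouping.

Result:
  Action: 2
  Animation: 1
  Drama: 2
  SciFi: 1
  Thriller: 4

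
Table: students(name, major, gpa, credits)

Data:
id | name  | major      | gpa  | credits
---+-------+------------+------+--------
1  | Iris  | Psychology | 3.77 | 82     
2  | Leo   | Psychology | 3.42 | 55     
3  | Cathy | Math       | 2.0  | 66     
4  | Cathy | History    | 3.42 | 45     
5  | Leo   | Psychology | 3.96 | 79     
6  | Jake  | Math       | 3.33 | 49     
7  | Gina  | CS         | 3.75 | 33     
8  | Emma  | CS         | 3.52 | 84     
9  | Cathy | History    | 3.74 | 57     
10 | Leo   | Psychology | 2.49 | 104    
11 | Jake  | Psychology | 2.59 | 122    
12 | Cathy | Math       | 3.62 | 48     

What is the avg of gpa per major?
SELECT major, AVG(gpa) as result
FROM students
GROUP BY major

Result:
  CS: 3.64
  History: 3.58
  Math: 2.98
  Psychology: 3.25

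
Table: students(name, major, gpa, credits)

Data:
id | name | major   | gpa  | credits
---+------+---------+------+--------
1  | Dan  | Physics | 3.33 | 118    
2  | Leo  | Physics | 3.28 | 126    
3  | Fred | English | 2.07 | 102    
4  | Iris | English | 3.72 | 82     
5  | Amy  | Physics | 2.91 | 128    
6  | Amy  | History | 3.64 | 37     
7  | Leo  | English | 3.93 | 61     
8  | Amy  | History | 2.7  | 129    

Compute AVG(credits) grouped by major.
SELECT major, AVG(credits) as result
FROM students
GROUP BY major

Result:
  English: 81.67
  History: 83.00
  Physics: 124.00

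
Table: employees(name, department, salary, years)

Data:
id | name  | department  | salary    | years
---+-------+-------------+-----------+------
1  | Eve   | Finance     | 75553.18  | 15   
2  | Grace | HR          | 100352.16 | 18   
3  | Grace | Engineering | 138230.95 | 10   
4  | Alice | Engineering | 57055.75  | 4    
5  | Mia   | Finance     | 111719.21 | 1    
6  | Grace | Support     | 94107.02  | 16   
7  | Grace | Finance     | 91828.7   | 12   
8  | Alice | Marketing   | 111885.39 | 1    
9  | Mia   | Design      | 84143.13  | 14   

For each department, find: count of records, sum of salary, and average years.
SELECT department,
       COUNT(*) as cnt,
       SUM(salary) as total_salary,
       AVG(years) as avg_years
FROM employees
GROUP BY department

Result:
  Design: 1 records, 84143.13 total salary, 14.00 avg years
  Engineering: 2 records, 195286.70 total salary, 7.00 avg years
  Finance: 3 records, 279101.09 total salary, 9.33 avg years
  HR: 1 records, 100352.16 total salary, 18.00 avg years
  Marketing: 1 records, 111885.39 total salary, 1.00 avg years
  Support: 1 records, 94107.02 total salary, 16.00 avg years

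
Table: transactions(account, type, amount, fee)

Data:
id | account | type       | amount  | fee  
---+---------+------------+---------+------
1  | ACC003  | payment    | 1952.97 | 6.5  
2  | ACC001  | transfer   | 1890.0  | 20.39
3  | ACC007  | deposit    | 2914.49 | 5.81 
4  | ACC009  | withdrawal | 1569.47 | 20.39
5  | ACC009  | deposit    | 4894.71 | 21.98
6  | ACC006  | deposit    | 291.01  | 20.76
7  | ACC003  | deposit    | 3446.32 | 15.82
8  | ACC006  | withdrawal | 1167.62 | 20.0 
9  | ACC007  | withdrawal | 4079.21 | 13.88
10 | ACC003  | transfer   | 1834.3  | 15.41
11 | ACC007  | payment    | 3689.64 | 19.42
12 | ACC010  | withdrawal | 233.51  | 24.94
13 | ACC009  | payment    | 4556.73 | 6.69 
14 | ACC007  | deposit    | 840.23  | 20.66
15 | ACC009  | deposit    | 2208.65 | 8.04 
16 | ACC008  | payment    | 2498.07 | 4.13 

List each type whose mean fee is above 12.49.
SELECT type, AVG(fee)
FROM transactions
GROUP BY type
HAVING AVG(fee) > 12.49

Result:
  deposit: avg=15.51
  transfer: avg=17.90
  withdrawal: avg=19.80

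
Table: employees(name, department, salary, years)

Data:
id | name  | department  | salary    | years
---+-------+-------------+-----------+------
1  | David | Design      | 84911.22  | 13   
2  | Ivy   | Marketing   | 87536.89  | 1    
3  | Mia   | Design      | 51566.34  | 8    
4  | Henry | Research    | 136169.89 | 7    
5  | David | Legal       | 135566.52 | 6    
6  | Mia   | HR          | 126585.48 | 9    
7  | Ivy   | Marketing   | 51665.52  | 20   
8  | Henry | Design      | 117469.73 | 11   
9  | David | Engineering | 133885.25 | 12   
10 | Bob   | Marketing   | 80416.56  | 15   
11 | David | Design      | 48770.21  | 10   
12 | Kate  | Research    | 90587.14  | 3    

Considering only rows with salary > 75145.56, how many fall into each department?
SELECT department, COUNT(*)
FROM employees
WHERE salary > 75145.56
GROUP BY department

Note: WHERE filters rows before grouping.

Result:
  Design: 2
  Engineering: 1
  HR: 1
  Legal: 1
  Marketing: 2
  Research: 2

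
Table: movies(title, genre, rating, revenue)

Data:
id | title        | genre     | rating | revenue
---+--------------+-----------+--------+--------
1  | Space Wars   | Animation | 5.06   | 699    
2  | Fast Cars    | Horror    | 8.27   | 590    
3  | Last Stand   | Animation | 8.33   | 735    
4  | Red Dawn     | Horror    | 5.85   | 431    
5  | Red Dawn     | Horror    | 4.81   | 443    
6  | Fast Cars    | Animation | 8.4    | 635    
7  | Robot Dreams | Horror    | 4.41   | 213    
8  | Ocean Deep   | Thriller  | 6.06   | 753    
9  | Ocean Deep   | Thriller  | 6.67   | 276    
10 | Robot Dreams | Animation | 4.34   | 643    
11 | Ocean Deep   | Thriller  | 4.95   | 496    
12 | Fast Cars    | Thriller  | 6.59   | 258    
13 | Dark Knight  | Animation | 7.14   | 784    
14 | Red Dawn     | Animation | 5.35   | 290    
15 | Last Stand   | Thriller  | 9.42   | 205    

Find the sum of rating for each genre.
SELECT genre, SUM(rating) as result
FROM movies
GROUP BY genre

Result:
  Animation: 38.62
  Horror: 23.34
  Thriller: 33.69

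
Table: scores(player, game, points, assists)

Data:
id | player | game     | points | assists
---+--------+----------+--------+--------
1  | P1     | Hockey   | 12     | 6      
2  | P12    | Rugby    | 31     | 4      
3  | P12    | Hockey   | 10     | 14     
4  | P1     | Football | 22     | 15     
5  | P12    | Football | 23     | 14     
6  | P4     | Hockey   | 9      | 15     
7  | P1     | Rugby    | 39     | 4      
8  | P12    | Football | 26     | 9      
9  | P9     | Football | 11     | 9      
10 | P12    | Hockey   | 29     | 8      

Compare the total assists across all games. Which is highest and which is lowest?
SELECT game, SUM(assists)
FROM scores
GROUP BY game
ORDER BY SUM(assists)

All groups:
  Rugby: 8
  Hockey: 43
  Football: 47

Highest: Football (47)
Lowest: Rugby (8)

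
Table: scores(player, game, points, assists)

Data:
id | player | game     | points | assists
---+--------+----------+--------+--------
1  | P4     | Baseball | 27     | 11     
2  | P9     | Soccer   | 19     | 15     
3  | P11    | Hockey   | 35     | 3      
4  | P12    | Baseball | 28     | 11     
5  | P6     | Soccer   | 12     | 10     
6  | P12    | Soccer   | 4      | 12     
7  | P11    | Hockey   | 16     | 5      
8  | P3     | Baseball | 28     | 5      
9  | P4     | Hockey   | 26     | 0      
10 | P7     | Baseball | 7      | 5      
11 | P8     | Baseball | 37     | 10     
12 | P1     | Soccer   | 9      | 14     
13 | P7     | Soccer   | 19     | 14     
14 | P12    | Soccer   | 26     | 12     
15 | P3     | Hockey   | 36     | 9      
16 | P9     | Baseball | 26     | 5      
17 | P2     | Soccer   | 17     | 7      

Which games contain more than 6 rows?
SELECT game, COUNT(*) as cnt
FROM scores
GROUP BY game
HAVING COUNT(*) > 6

Result:
  Soccer: 7

Note: HAVING filters groups after aggregation, WHERE filters rows before.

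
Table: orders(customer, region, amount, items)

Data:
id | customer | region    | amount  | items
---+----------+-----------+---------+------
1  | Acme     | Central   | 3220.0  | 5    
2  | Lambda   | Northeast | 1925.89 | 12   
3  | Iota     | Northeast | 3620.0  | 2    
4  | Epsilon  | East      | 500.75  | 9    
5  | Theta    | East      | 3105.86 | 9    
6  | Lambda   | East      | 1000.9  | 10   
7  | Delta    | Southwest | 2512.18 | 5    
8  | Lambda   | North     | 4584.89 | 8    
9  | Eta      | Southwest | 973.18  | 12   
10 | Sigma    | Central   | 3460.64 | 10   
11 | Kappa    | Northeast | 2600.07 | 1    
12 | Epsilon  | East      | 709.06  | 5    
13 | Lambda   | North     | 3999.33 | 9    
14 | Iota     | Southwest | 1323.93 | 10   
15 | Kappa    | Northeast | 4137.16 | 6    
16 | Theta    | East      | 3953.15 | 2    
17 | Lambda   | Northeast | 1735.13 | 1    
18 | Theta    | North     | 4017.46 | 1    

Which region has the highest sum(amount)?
SELECT region, SUM(amount) as val
FROM orders
GROUP BY region
ORDER BY val DESC
LIMIT 1

Result: Northeast with sum(amount) = 14018.25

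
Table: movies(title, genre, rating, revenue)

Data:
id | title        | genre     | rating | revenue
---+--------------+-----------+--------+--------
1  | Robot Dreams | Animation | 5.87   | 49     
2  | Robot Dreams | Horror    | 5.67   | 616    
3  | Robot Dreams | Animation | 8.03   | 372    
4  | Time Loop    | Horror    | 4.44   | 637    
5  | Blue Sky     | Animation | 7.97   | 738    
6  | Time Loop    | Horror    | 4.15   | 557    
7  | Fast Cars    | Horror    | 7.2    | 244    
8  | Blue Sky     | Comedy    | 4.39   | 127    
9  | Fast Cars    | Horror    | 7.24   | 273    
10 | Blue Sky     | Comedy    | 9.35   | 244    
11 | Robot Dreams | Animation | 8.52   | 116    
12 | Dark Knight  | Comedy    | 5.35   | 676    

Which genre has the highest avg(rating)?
SELECT genre, AVG(rating) as val
FROM movies
GROUP BY genre
ORDER BY val DESC
LIMIT 1

Result: Animation with avg(rating) = 7.60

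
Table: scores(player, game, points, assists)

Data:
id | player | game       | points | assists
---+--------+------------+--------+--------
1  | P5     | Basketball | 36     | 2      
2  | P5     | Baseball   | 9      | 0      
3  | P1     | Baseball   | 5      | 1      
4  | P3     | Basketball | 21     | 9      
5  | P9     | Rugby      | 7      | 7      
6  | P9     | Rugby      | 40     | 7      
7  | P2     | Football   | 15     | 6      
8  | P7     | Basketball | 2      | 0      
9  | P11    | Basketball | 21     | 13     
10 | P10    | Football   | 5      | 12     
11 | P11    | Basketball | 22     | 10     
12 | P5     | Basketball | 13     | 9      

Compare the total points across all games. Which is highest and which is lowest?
SELECT game, SUM(points)
FROM scores
GROUP BY game
ORDER BY SUM(points)

All groups:
  Baseball: 14
  Football: 20
  Rugby: 47
  Basketball: 115

Highest: Basketball (115)
Lowest: Baseball (14)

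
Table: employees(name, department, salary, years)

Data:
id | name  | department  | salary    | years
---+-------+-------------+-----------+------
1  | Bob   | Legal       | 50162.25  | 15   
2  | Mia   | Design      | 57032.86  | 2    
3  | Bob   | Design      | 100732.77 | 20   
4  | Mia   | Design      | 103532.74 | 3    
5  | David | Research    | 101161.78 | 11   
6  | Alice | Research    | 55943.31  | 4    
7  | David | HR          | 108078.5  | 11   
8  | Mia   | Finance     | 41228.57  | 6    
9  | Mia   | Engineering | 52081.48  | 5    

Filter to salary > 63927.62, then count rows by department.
SELECT department, COUNT(*)
FROM employees
WHERE salary > 63927.62
GROUP BY department

Note: WHERE filters rows before grouping.

Result:
  Design: 2
  HR: 1
  Research: 1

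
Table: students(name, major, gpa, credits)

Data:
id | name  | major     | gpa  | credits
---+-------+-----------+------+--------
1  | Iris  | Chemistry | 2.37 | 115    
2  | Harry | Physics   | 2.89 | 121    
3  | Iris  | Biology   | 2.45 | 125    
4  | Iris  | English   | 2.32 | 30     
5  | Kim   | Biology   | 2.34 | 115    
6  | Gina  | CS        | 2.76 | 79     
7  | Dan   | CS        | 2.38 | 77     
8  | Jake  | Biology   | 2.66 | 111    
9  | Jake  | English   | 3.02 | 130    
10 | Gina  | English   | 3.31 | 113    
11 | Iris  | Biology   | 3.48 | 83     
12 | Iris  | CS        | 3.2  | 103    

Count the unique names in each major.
SELECT major, COUNT(DISTINCT name)
FROM students
GROUP BY major

Result:
  Biology: 3 distinct
  CS: 3 distinct
  Chemistry: 1 distinct
  English: 3 distinct
  Physics: 1 distinct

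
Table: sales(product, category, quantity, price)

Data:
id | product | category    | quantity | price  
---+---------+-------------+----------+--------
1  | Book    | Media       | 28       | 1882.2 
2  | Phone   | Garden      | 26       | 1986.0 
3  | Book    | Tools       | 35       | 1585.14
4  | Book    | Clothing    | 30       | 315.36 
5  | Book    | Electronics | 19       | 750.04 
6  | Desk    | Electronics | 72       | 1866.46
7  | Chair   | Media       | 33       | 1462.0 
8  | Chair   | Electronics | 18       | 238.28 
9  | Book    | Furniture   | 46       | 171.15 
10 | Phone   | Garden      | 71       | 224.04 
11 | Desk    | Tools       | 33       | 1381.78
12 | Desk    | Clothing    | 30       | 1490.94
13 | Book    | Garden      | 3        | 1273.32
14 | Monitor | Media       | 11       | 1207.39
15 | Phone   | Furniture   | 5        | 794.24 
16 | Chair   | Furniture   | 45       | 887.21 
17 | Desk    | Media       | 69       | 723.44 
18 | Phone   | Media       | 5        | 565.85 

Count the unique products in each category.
SELECT category, COUNT(DISTINCT product)
FROM sales
GROUP BY category

Result:
  Clothing: 2 distinct
  Electronics: 3 distinct
  Furniture: 3 distinct
  Garden: 2 distinct
  Media: 5 distinct
  Tools: 2 distinct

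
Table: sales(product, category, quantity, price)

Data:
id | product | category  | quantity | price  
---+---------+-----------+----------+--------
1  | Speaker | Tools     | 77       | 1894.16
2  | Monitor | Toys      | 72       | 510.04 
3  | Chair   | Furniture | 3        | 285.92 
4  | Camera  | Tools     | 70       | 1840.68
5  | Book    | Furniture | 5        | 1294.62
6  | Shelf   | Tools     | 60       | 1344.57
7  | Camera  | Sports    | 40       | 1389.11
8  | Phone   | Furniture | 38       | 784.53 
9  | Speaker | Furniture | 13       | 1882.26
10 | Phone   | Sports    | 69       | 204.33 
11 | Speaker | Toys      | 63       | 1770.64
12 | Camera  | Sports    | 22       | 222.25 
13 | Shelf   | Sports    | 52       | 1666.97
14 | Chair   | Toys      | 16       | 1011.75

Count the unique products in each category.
SELECT category, COUNT(DISTINCT product)
FROM sales
GROUP BY category

Result:
  Furniture: 4 distinct
  Sports: 3 distinct
  Tools: 3 distinct
  Toys: 3 distinct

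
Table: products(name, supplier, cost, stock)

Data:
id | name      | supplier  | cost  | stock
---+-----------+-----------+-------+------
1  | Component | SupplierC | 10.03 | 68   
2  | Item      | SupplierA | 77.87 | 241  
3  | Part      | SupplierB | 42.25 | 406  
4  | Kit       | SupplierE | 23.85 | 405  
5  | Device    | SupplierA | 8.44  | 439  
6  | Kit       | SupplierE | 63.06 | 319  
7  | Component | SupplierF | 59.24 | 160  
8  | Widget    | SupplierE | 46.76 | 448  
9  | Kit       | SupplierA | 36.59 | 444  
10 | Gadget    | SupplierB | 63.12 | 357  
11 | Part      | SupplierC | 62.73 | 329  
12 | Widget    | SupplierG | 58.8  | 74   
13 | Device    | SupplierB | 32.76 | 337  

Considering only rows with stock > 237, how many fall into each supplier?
SELECT supplier, COUNT(*)
FROM products
WHERE stock > 237
GROUP BY supplier

Note: WHERE filters rows before grouping.

Result:
  SupplierA: 3
  SupplierB: 3
  SupplierC: 1
  SupplierE: 3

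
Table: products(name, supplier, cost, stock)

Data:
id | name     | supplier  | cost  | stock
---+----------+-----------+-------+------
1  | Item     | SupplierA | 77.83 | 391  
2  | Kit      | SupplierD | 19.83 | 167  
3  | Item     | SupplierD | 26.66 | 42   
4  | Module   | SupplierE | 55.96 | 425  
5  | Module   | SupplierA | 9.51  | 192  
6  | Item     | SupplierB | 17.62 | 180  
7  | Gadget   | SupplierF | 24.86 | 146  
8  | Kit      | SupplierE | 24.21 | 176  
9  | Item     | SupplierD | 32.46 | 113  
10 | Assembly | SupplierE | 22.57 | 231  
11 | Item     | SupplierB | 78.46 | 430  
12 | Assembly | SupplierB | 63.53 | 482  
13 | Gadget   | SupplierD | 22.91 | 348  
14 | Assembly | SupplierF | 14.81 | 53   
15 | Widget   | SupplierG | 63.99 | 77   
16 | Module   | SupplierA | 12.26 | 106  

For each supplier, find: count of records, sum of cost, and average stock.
SELECT supplier,
       COUNT(*) as cnt,
       SUM(cost) as total_cost,
       AVG(stock) as avg_stock
FROM products
GROUP BY supplier

Result:
  SupplierA: 3 records, 99.60 total cost, 229.67 avg stock
  SupplierB: 3 records, 159.61 total cost, 364.00 avg stock
  SupplierD: 4 records, 101.86 total cost, 167.50 avg stock
  SupplierE: 3 records, 102.74 total cost, 277.33 avg stock
  SupplierF: 2 records, 39.67 total cost, 99.50 avg stock
  SupplierG: 1 records, 63.99 total cost, 77.00 avg stock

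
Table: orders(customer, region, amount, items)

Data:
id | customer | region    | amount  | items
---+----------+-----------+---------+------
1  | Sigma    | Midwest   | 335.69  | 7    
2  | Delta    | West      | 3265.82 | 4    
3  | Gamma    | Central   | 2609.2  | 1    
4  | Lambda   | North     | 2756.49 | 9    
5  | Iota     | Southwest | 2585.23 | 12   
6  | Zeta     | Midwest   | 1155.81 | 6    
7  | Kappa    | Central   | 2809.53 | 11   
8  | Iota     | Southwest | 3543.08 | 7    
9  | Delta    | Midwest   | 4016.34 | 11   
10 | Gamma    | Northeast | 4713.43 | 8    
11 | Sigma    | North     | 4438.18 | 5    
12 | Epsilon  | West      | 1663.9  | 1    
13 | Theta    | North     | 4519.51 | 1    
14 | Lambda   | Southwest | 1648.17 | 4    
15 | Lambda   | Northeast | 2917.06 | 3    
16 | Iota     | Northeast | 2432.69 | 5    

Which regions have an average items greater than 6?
SELECT region, AVG(items)
FROM orders
GROUP BY region
HAVING AVG(items) > 6

Result:
  Midwest: avg=8.00
  Southwest: avg=7.67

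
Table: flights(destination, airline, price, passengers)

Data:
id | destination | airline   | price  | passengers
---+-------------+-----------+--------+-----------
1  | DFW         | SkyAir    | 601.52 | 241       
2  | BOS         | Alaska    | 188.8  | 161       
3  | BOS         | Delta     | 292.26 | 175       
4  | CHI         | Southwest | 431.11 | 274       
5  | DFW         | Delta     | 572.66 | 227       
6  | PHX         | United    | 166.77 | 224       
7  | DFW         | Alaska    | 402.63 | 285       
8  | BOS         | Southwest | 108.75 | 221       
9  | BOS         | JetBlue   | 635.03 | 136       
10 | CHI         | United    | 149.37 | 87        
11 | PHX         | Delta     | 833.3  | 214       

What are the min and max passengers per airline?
SELECT airline, MIN(passengers), MAX(passengers)
FROM flights
GROUP BY airline

Result:
  Alaska: min=161, max=285
  Delta: min=175, max=227
  JetBlue: min=136, max=136
  SkyAir: min=241, max=241
  Southwest: min=221, max=274
  United: min=87, max=224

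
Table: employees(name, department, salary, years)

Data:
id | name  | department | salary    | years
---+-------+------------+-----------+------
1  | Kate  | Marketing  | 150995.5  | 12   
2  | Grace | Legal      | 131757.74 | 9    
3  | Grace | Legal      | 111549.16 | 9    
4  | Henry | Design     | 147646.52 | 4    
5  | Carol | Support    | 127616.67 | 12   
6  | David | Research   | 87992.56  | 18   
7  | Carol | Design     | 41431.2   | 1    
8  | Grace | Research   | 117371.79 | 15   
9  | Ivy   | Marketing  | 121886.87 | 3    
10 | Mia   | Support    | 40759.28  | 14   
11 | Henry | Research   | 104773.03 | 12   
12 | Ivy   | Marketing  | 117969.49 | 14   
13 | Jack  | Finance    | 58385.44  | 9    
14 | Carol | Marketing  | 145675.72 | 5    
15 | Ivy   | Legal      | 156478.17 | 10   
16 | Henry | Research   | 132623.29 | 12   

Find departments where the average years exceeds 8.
SELECT department, AVG(years)
FROM employees
GROUP BY department
HAVING AVG(years) > 8

Result:
  Finance: avg=9.00
  Legal: avg=9.33
  Marketing: avg=8.50
  Research: avg=14.25
  Support: avg=13.00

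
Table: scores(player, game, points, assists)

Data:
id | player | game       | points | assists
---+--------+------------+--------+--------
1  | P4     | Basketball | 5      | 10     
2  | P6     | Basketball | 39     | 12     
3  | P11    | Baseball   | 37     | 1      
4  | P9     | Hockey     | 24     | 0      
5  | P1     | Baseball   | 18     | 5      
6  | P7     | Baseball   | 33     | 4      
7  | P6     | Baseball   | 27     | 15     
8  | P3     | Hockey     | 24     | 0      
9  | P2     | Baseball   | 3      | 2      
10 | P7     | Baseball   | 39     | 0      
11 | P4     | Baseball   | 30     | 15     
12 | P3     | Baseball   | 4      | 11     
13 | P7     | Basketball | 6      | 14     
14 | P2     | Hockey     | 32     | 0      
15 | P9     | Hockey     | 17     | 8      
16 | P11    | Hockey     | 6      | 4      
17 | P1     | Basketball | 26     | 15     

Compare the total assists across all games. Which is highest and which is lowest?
SELECT game, SUM(assists)
FROM scores
GROUP BY game
ORDER BY SUM(assists)

All groups:
  Hockey: 12
  Basketball: 51
  Baseball: 53

Highest: Baseball (53)
Lowest: Hockey (12)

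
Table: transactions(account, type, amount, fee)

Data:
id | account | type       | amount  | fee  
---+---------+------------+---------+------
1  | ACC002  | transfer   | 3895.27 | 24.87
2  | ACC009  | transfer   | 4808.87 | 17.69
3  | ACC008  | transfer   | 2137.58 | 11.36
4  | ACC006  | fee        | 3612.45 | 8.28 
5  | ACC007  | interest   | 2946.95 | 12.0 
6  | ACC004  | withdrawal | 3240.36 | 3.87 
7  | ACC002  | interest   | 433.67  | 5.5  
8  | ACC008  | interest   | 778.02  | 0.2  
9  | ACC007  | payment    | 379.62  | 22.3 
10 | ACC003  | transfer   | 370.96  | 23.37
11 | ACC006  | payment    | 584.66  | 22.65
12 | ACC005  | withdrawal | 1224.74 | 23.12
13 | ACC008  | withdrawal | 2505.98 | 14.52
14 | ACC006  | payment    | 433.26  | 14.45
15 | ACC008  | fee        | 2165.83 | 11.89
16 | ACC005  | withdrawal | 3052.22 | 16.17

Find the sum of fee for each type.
SELECT type, SUM(fee) as result
FROM transactions
GROUP BY type

Result:
  fee: 20.17
  interest: 17.70
  payment: 59.40
  transfer: 77.29
  withdrawal: 57.68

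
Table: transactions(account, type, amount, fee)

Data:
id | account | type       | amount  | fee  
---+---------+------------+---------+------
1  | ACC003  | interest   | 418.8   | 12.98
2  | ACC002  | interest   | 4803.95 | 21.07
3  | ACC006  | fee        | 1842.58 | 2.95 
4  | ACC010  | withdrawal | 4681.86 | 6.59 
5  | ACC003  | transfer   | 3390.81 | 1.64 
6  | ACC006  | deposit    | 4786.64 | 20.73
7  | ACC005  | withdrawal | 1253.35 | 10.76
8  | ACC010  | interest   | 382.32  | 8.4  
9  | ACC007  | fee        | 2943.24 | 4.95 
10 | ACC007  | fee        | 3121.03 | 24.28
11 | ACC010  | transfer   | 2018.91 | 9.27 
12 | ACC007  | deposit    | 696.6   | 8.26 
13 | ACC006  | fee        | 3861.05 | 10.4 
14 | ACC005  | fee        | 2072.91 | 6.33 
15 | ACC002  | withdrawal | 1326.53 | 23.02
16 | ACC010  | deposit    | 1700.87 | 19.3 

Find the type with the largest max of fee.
SELECT type, MAX(fee) as val
FROM transactions
GROUP BY type
ORDER BY val DESC
LIMIT 1

Result: fee with max(fee) = 24.28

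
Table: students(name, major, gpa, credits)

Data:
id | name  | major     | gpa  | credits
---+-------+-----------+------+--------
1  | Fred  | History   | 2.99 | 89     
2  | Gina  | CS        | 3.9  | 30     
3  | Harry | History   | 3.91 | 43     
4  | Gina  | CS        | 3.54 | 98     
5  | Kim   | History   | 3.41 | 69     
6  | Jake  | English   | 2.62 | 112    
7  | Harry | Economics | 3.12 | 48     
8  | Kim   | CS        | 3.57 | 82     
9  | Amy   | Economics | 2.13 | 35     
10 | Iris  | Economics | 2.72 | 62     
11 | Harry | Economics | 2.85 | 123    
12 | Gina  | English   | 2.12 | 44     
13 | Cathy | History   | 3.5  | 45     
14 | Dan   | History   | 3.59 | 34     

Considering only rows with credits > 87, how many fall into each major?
SELECT major, COUNT(*)
FROM students
WHERE credits > 87
GROUP BY major

Note: WHERE filters rows before grouping.

Result:
  CS: 1
  Economics: 1
  English: 1
  History: 1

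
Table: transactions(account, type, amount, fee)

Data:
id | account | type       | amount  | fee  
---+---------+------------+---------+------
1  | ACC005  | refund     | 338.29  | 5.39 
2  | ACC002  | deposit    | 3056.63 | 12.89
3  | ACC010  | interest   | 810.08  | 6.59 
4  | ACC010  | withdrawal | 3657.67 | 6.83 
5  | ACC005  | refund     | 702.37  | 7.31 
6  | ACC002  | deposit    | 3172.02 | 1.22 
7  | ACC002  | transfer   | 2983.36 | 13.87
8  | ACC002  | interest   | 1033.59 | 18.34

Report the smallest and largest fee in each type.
SELECT type, MIN(fee), MAX(fee)
FROM transactions
GROUP BY type

Result:
  deposit: min=1.22, max=12.89
  interest: min=6.59, max=18.34
  refund: min=5.39, max=7.31
  transfer: min=13.87, max=13.87
  withdrawal: min=6.83, max=6.83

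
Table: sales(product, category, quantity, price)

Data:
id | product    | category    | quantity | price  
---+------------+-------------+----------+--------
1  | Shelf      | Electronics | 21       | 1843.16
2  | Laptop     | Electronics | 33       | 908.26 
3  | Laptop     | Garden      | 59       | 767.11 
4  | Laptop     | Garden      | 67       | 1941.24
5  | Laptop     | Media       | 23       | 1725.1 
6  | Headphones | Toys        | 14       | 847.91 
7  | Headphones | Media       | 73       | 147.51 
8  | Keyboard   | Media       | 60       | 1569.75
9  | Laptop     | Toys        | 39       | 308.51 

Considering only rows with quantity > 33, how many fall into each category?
SELECT category, COUNT(*)
FROM sales
WHERE quantity > 33
GROUP BY category

Note: WHERE filters rows before grouping.

Result:
  Garden: 2
  Media: 2
  Toys: 1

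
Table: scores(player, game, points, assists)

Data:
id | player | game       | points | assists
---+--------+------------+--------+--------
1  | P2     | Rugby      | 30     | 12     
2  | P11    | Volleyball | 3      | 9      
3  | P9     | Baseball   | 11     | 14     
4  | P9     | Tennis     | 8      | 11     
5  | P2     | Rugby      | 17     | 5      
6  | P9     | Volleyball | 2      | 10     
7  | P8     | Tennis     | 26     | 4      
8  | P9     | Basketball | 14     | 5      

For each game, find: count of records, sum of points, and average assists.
SELECT game,
       COUNT(*) as cnt,
       SUM(points) as total_points,
       AVG(assists) as avg_assists
FROM scores
GROUP BY game

Result:
  Baseball: 1 records, 11 total points, 14.00 avg assists
  Basketball: 1 records, 14 total points, 5.00 avg assists
  Rugby: 2 records, 47 total points, 8.50 avg assists
  Tennis: 2 records, 34 total points, 7.50 avg assists
  Volleyball: 2 records, 5 total points, 9.50 avg assists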